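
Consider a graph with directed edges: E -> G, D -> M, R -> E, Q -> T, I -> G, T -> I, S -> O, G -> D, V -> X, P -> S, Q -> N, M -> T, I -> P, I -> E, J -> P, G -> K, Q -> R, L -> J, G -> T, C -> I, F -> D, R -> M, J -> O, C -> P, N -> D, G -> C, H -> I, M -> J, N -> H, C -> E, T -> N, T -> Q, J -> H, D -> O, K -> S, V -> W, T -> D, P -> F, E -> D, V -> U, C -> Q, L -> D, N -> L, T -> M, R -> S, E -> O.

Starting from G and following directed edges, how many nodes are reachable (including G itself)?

18

BFS from G visits: G, C, D, K, T, E, I, P, Q, M, O, S, N, F, R, J, H, L
Reachable nodes: 18 of 22 total.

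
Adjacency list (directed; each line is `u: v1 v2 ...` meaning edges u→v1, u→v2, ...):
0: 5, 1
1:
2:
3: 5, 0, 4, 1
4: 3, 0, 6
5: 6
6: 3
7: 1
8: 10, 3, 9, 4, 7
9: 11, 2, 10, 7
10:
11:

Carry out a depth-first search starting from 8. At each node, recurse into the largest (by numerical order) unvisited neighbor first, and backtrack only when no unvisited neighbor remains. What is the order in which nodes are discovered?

Visit 8
8 → 10
8 → 9
9 → 11
9 → 7
7 → 1
9 → 2
8 → 4
4 → 6
6 → 3
3 → 5
3 → 0

8 -> 10 -> 9 -> 11 -> 7 -> 1 -> 2 -> 4 -> 6 -> 3 -> 5 -> 0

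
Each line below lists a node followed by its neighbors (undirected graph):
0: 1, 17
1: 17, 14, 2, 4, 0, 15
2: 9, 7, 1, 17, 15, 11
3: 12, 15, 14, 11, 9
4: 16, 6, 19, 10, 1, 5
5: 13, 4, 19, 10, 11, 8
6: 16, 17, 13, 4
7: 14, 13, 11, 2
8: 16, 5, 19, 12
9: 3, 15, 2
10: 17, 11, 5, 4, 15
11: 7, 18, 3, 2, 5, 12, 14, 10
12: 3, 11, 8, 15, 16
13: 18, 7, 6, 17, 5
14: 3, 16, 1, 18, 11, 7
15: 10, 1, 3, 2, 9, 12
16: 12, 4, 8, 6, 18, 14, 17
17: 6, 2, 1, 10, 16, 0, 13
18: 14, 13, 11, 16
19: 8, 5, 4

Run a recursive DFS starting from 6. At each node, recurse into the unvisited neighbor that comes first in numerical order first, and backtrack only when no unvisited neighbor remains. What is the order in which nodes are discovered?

Visit 6
6 → 4
4 → 1
1 → 0
0 → 17
17 → 2
2 → 7
7 → 11
11 → 3
3 → 9
9 → 15
15 → 10
10 → 5
5 → 8
8 → 12
12 → 16
16 → 14
14 → 18
18 → 13
8 → 19

6, 4, 1, 0, 17, 2, 7, 11, 3, 9, 15, 10, 5, 8, 12, 16, 14, 18, 13, 19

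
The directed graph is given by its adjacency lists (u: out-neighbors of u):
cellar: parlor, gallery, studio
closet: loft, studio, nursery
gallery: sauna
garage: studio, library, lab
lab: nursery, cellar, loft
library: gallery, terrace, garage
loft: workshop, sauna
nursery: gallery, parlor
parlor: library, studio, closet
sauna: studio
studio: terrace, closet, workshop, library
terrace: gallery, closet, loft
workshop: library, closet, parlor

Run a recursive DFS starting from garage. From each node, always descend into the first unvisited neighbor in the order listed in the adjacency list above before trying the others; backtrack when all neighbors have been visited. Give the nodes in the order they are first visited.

garage → studio → terrace → gallery → sauna → closet → loft → workshop → library → parlor → nursery → lab → cellar

Visit garage
garage → studio
studio → terrace
terrace → gallery
gallery → sauna
terrace → closet
closet → loft
loft → workshop
workshop → library
workshop → parlor
closet → nursery
garage → lab
lab → cellar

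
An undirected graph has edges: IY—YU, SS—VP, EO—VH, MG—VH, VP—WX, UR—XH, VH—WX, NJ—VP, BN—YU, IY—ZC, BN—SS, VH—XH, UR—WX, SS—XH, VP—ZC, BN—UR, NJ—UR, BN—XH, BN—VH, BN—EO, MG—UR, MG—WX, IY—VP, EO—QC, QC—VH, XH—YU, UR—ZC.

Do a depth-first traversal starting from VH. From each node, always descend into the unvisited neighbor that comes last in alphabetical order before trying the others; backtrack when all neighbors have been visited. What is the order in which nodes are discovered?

VH, XH, YU, IY, ZC, VP, WX, UR, NJ, MG, BN, SS, EO, QC

Visit VH
VH → XH
XH → YU
YU → IY
IY → ZC
ZC → VP
VP → WX
WX → UR
UR → NJ
UR → MG
UR → BN
BN → SS
BN → EO
EO → QC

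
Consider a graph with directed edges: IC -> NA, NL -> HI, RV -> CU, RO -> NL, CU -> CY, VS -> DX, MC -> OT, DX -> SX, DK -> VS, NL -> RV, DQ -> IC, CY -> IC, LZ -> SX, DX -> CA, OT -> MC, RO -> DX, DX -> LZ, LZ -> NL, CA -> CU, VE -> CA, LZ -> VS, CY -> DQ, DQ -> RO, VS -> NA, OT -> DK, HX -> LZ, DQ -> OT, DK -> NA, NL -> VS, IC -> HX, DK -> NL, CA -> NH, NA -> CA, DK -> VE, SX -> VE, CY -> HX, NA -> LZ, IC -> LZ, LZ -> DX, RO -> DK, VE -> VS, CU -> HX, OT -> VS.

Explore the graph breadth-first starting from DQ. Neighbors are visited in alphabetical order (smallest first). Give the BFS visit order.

DQ, IC, OT, RO, HX, LZ, NA, DK, MC, VS, DX, NL, SX, CA, VE, HI, RV, CU, NH, CY

Visit DQ; enqueue IC, OT, RO → queue [IC, OT, RO]
Visit IC; enqueue HX, LZ, NA → queue [OT, RO, HX, LZ, NA]
Visit OT; enqueue DK, MC, VS → queue [RO, HX, LZ, NA, DK, MC, VS]
Visit RO; enqueue DX, NL → queue [HX, LZ, NA, DK, MC, VS, DX, NL]
Visit HX → queue [LZ, NA, DK, MC, VS, DX, NL]
Visit LZ; enqueue SX → queue [NA, DK, MC, VS, DX, NL, SX]
Visit NA; enqueue CA → queue [DK, MC, VS, DX, NL, SX, CA]
Visit DK; enqueue VE → queue [MC, VS, DX, NL, SX, CA, VE]
Visit MC → queue [VS, DX, NL, SX, CA, VE]
Visit VS → queue [DX, NL, SX, CA, VE]
Visit DX → queue [NL, SX, CA, VE]
Visit NL; enqueue HI, RV → queue [SX, CA, VE, HI, RV]
Visit SX → queue [CA, VE, HI, RV]
Visit CA; enqueue CU, NH → queue [VE, HI, RV, CU, NH]
Visit VE → queue [HI, RV, CU, NH]
Visit HI → queue [RV, CU, NH]
Visit RV → queue [CU, NH]
Visit CU; enqueue CY → queue [NH, CY]
Visit NH → queue [CY]
Visit CY → queue []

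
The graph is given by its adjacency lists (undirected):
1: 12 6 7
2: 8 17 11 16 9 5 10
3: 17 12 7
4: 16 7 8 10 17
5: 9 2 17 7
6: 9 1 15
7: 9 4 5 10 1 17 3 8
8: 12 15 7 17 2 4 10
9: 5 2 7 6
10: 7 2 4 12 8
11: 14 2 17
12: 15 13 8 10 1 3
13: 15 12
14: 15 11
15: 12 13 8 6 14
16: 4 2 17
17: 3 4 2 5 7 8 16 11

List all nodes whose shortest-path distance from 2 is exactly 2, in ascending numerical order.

3, 4, 6, 7, 12, 14, 15

Level 0: 2
Level 1: 5, 8, 9, 10, 11, 16, 17
Level 2: 3, 4, 6, 7, 12, 14, 15
Level 3: 1, 13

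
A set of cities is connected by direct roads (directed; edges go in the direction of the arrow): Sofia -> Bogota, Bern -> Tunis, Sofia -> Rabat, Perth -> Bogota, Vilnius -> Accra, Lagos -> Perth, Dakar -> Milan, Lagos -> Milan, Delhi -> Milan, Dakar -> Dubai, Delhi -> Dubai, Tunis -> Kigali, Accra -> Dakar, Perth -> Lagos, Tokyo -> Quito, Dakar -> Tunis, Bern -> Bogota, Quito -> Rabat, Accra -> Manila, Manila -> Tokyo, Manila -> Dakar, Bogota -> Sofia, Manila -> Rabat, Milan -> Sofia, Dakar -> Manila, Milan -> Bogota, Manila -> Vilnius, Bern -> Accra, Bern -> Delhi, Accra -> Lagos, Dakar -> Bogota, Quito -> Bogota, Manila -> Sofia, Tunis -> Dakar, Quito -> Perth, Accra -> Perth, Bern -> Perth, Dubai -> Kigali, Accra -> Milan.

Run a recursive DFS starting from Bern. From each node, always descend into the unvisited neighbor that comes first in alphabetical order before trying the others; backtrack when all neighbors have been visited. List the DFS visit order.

Visit Bern
Bern → Accra
Accra → Dakar
Dakar → Bogota
Bogota → Sofia
Sofia → Rabat
Dakar → Dubai
Dubai → Kigali
Dakar → Manila
Manila → Tokyo
Tokyo → Quito
Quito → Perth
Perth → Lagos
Lagos → Milan
Manila → Vilnius
Dakar → Tunis
Bern → Delhi

Bern Accra Dakar Bogota Sofia Rabat Dubai Kigali Manila Tokyo Quito Perth Lagos Milan Vilnius Tunis Delhi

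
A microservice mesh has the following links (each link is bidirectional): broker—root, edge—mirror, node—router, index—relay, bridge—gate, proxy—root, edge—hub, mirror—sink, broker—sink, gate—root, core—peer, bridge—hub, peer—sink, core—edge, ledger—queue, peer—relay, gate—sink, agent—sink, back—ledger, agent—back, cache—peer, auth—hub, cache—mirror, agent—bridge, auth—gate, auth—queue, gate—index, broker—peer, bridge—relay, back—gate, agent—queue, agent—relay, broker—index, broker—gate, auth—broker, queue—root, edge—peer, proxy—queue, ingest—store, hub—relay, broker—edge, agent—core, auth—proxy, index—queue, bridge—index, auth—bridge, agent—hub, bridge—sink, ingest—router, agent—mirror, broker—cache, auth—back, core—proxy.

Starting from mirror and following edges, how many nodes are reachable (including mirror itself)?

BFS from mirror visits: mirror, agent, cache, edge, sink, back, bridge, core, hub, queue, relay, broker, peer, gate, auth, ledger, index, proxy, root
Reachable nodes: 19 of 23 total.

19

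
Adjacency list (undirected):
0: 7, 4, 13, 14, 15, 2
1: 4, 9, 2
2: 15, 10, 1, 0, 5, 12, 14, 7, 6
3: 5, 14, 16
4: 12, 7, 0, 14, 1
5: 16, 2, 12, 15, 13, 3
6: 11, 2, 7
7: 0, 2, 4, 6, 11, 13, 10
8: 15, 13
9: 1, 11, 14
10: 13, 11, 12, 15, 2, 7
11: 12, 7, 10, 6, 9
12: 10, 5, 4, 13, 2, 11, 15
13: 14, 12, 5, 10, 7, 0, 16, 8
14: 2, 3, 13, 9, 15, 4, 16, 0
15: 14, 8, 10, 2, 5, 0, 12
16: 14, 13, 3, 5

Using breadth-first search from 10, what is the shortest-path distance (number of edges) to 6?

2

Level 0: 10
Level 1: 2, 7, 11, 12, 13, 15
Level 2: 0, 1, 4, 5, 6, 8, 9, 14, 16
Level 3: 3
6 first appears at level 2.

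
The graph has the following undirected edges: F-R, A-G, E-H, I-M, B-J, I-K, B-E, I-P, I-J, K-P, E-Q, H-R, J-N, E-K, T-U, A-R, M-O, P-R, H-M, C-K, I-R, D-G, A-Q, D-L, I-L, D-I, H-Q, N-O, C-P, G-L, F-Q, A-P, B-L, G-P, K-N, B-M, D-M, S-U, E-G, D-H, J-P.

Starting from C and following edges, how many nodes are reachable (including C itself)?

18

BFS from C visits: C, K, P, E, I, N, A, G, J, R, B, H, Q, D, L, M, O, F
Reachable nodes: 18 of 21 total.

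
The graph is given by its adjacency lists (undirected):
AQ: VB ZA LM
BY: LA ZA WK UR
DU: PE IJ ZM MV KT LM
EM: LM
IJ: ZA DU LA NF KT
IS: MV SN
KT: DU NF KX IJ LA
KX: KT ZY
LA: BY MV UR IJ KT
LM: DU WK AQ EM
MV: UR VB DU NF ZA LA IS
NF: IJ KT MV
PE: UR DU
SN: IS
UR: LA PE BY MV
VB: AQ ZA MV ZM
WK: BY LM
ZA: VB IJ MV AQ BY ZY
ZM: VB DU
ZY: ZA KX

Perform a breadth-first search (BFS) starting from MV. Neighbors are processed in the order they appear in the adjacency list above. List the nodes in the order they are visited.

MV, UR, VB, DU, NF, ZA, LA, IS, PE, BY, AQ, ZM, IJ, KT, LM, ZY, SN, WK, KX, EM

Visit MV; enqueue UR, VB, DU, NF, ZA, LA, IS → queue [UR, VB, DU, NF, ZA, LA, IS]
Visit UR; enqueue PE, BY → queue [VB, DU, NF, ZA, LA, IS, PE, BY]
Visit VB; enqueue AQ, ZM → queue [DU, NF, ZA, LA, IS, PE, BY, AQ, ZM]
Visit DU; enqueue IJ, KT, LM → queue [NF, ZA, LA, IS, PE, BY, AQ, ZM, IJ, KT, LM]
Visit NF → queue [ZA, LA, IS, PE, BY, AQ, ZM, IJ, KT, LM]
Visit ZA; enqueue ZY → queue [LA, IS, PE, BY, AQ, ZM, IJ, KT, LM, ZY]
Visit LA → queue [IS, PE, BY, AQ, ZM, IJ, KT, LM, ZY]
Visit IS; enqueue SN → queue [PE, BY, AQ, ZM, IJ, KT, LM, ZY, SN]
Visit PE → queue [BY, AQ, ZM, IJ, KT, LM, ZY, SN]
Visit BY; enqueue WK → queue [AQ, ZM, IJ, KT, LM, ZY, SN, WK]
Visit AQ → queue [ZM, IJ, KT, LM, ZY, SN, WK]
Visit ZM → queue [IJ, KT, LM, ZY, SN, WK]
Visit IJ → queue [KT, LM, ZY, SN, WK]
Visit KT; enqueue KX → queue [LM, ZY, SN, WK, KX]
Visit LM; enqueue EM → queue [ZY, SN, WK, KX, EM]
Visit ZY → queue [SN, WK, KX, EM]
Visit SN → queue [WK, KX, EM]
Visit WK → queue [KX, EM]
Visit KX → queue [EM]
Visit EM → queue []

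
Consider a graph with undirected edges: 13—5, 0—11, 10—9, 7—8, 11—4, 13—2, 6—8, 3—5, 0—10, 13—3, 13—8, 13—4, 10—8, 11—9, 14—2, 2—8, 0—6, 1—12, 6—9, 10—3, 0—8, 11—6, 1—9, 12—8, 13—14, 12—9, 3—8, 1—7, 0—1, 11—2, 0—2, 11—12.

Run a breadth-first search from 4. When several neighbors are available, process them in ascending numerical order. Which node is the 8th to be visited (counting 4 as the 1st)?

12

Visit 4; enqueue 11, 13 → queue [11, 13]
Visit 11; enqueue 0, 2, 6, 9, 12 → queue [13, 0, 2, 6, 9, 12]
Visit 13; enqueue 3, 5, 8, 14 → queue [0, 2, 6, 9, 12, 3, 5, 8, 14]
Visit 0; enqueue 1, 10 → queue [2, 6, 9, 12, 3, 5, 8, 14, 1, 10]
Visit 2 → queue [6, 9, 12, 3, 5, 8, 14, 1, 10]
Visit 6 → queue [9, 12, 3, 5, 8, 14, 1, 10]
Visit 9 → queue [12, 3, 5, 8, 14, 1, 10]
Visit 12 → queue [3, 5, 8, 14, 1, 10]
Visit 3 → queue [5, 8, 14, 1, 10]
Visit 5 → queue [8, 14, 1, 10]
Visit 8; enqueue 7 → queue [14, 1, 10, 7]
Visit 14 → queue [1, 10, 7]
Visit 1 → queue [10, 7]
Visit 10 → queue [7]
Visit 7 → queue []

Visit order: 4, 11, 13, 0, 2, 6, 9, 12, 3, 5, 8, 14, 1, 10, 7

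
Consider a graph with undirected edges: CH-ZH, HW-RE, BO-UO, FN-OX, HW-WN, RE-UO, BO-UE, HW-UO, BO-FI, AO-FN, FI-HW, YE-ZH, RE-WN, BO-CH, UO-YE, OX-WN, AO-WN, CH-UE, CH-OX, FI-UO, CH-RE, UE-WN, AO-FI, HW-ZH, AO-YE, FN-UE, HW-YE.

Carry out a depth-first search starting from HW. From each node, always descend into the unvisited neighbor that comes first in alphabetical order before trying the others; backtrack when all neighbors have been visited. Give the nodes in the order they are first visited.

HW, FI, AO, FN, OX, CH, BO, UE, WN, RE, UO, YE, ZH

Visit HW
HW → FI
FI → AO
AO → FN
FN → OX
OX → CH
CH → BO
BO → UE
UE → WN
WN → RE
RE → UO
UO → YE
YE → ZH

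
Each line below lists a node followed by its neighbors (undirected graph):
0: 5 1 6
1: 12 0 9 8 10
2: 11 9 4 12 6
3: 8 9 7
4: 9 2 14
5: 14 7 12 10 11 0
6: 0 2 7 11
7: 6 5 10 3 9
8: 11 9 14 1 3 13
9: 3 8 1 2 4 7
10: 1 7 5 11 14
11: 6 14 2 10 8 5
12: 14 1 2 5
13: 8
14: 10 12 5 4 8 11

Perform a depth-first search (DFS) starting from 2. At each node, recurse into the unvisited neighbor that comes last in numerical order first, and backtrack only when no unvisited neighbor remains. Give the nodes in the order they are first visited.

2, 12, 14, 11, 10, 7, 9, 8, 13, 3, 1, 0, 6, 5, 4

Visit 2
2 → 12
12 → 14
14 → 11
11 → 10
10 → 7
7 → 9
9 → 8
8 → 13
8 → 3
8 → 1
1 → 0
0 → 6
0 → 5
9 → 4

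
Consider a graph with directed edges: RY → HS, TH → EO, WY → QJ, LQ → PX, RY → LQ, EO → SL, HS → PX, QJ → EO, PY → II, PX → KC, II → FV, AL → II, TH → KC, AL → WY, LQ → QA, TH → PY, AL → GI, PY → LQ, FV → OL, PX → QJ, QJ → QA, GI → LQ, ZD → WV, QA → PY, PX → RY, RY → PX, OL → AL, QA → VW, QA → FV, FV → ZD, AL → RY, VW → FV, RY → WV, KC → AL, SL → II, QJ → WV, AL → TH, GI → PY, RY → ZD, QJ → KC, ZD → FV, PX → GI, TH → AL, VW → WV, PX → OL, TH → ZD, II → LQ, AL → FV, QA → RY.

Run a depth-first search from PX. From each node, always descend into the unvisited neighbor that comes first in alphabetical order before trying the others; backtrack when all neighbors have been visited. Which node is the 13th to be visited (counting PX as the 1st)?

Visit PX
PX → GI
GI → LQ
LQ → QA
QA → FV
FV → OL
OL → AL
AL → II
AL → RY
RY → HS
RY → WV
RY → ZD
AL → TH
TH → EO
EO → SL
TH → KC
TH → PY
AL → WY
WY → QJ
QA → VW

Visit order: PX, GI, LQ, QA, FV, OL, AL, II, RY, HS, WV, ZD, TH, EO, SL, KC, PY, WY, QJ, VW

TH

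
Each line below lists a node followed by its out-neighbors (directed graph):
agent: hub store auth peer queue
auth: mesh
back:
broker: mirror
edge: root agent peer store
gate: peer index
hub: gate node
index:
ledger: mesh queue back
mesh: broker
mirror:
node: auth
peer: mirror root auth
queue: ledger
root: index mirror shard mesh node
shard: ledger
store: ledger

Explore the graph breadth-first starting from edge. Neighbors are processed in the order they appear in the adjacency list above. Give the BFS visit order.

Visit edge; enqueue root, agent, peer, store → queue [root, agent, peer, store]
Visit root; enqueue index, mirror, shard, mesh, node → queue [agent, peer, store, index, mirror, shard, mesh, node]
Visit agent; enqueue hub, auth, queue → queue [peer, store, index, mirror, shard, mesh, node, hub, auth, queue]
Visit peer → queue [store, index, mirror, shard, mesh, node, hub, auth, queue]
Visit store; enqueue ledger → queue [index, mirror, shard, mesh, node, hub, auth, queue, ledger]
Visit index → queue [mirror, shard, mesh, node, hub, auth, queue, ledger]
Visit mirror → queue [shard, mesh, node, hub, auth, queue, ledger]
Visit shard → queue [mesh, node, hub, auth, queue, ledger]
Visit mesh; enqueue broker → queue [node, hub, auth, queue, ledger, broker]
Visit node → queue [hub, auth, queue, ledger, broker]
Visit hub; enqueue gate → queue [auth, queue, ledger, broker, gate]
Visit auth → queue [queue, ledger, broker, gate]
Visit queue → queue [ledger, broker, gate]
Visit ledger; enqueue back → queue [broker, gate, back]
Visit broker → queue [gate, back]
Visit gate → queue [back]
Visit back → queue []

edge -> root -> agent -> peer -> store -> index -> mirror -> shard -> mesh -> node -> hub -> auth -> queue -> ledger -> broker -> gate -> back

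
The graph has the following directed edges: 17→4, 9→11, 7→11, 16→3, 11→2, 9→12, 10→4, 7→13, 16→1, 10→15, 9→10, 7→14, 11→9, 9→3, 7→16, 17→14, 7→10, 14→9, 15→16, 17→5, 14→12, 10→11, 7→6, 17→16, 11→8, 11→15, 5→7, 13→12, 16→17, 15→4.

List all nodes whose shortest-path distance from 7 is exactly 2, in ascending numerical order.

1, 2, 3, 4, 8, 9, 12, 15, 17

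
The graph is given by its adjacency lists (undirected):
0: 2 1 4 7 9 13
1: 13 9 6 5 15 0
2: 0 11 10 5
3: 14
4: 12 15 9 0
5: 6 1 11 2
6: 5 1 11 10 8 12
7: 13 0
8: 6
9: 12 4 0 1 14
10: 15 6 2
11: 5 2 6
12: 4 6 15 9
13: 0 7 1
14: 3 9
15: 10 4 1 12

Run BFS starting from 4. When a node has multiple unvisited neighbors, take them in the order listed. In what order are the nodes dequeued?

Visit 4; enqueue 12, 15, 9, 0 → queue [12, 15, 9, 0]
Visit 12; enqueue 6 → queue [15, 9, 0, 6]
Visit 15; enqueue 10, 1 → queue [9, 0, 6, 10, 1]
Visit 9; enqueue 14 → queue [0, 6, 10, 1, 14]
Visit 0; enqueue 2, 7, 13 → queue [6, 10, 1, 14, 2, 7, 13]
Visit 6; enqueue 5, 11, 8 → queue [10, 1, 14, 2, 7, 13, 5, 11, 8]
Visit 10 → queue [1, 14, 2, 7, 13, 5, 11, 8]
Visit 1 → queue [14, 2, 7, 13, 5, 11, 8]
Visit 14; enqueue 3 → queue [2, 7, 13, 5, 11, 8, 3]
Visit 2 → queue [7, 13, 5, 11, 8, 3]
Visit 7 → queue [13, 5, 11, 8, 3]
Visit 13 → queue [5, 11, 8, 3]
Visit 5 → queue [11, 8, 3]
Visit 11 → queue [8, 3]
Visit 8 → queue [3]
Visit 3 → queue []

4 → 12 → 15 → 9 → 0 → 6 → 10 → 1 → 14 → 2 → 7 → 13 → 5 → 11 → 8 → 3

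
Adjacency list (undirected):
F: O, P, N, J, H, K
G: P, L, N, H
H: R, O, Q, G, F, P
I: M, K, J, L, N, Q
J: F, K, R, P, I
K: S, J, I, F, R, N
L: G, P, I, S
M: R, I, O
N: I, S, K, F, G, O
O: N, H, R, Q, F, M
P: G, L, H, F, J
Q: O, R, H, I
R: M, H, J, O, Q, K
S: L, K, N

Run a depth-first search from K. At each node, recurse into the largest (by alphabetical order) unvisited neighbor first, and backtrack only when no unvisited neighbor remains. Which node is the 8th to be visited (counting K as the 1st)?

M

Visit K
K → S
S → N
N → O
O → R
R → Q
Q → I
I → M
I → L
L → P
P → J
J → F
F → H
H → G

Visit order: K, S, N, O, R, Q, I, M, L, P, J, F, H, G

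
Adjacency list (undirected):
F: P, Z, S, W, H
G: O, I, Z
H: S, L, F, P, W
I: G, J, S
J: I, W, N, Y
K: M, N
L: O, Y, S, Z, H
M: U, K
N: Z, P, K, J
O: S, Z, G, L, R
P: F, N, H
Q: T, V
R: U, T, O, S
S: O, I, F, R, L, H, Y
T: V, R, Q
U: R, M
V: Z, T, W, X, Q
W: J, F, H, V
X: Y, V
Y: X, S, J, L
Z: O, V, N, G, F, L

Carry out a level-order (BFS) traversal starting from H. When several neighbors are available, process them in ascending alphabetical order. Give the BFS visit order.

Visit H; enqueue F, L, P, S, W → queue [F, L, P, S, W]
Visit F; enqueue Z → queue [L, P, S, W, Z]
Visit L; enqueue O, Y → queue [P, S, W, Z, O, Y]
Visit P; enqueue N → queue [S, W, Z, O, Y, N]
Visit S; enqueue I, R → queue [W, Z, O, Y, N, I, R]
Visit W; enqueue J, V → queue [Z, O, Y, N, I, R, J, V]
Visit Z; enqueue G → queue [O, Y, N, I, R, J, V, G]
Visit O → queue [Y, N, I, R, J, V, G]
Visit Y; enqueue X → queue [N, I, R, J, V, G, X]
Visit N; enqueue K → queue [I, R, J, V, G, X, K]
Visit I → queue [R, J, V, G, X, K]
Visit R; enqueue T, U → queue [J, V, G, X, K, T, U]
Visit J → queue [V, G, X, K, T, U]
Visit V; enqueue Q → queue [G, X, K, T, U, Q]
Visit G → queue [X, K, T, U, Q]
Visit X → queue [K, T, U, Q]
Visit K; enqueue M → queue [T, U, Q, M]
Visit T → queue [U, Q, M]
Visit U → queue [Q, M]
Visit Q → queue [M]
Visit M → queue []

H, F, L, P, S, W, Z, O, Y, N, I, R, J, V, G, X, K, T, U, Q, M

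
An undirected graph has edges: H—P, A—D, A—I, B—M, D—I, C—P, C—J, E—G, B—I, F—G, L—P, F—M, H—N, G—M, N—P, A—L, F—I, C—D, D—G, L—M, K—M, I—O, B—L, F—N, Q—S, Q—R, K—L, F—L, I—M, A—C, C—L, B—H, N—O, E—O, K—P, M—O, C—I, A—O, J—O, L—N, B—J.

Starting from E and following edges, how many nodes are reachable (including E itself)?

16

BFS from E visits: E, G, O, D, F, M, A, I, J, N, C, L, B, K, H, P
Reachable nodes: 16 of 19 total.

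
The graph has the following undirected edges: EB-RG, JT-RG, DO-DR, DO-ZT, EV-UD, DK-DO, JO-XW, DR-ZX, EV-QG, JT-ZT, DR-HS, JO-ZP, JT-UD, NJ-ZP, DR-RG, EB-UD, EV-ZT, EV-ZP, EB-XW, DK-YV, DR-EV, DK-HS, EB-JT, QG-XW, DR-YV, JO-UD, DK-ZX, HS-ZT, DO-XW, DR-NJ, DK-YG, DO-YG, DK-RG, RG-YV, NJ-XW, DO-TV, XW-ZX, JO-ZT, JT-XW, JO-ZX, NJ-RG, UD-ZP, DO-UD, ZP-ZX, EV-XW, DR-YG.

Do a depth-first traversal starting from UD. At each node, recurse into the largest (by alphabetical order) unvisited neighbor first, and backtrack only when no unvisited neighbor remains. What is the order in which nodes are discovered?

UD ZP ZX XW QG EV ZT JT RG YV DR YG DO TV DK HS NJ EB JO

Visit UD
UD → ZP
ZP → ZX
ZX → XW
XW → QG
QG → EV
EV → ZT
ZT → JT
JT → RG
RG → YV
YV → DR
DR → YG
YG → DO
DO → TV
DO → DK
DK → HS
DR → NJ
RG → EB
ZT → JO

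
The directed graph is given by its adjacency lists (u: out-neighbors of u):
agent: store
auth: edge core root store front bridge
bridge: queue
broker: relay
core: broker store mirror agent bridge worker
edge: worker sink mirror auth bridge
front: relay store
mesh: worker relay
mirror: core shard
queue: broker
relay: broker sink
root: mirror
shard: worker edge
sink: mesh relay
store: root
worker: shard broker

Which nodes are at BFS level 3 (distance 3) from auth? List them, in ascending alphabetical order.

mesh, shard

Level 0: auth
Level 1: bridge, core, edge, front, root, store
Level 2: agent, broker, mirror, queue, relay, sink, worker
Level 3: mesh, shard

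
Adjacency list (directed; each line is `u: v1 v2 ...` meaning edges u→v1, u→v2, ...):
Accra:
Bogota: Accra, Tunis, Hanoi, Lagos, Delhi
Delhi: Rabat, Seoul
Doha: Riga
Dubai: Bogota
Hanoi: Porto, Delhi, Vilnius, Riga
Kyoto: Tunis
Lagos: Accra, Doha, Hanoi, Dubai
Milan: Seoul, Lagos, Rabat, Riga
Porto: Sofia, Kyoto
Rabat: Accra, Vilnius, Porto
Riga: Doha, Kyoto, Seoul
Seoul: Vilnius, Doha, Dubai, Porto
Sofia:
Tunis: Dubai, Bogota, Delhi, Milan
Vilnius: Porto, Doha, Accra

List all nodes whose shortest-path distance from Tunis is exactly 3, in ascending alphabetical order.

Doha, Kyoto, Porto, Vilnius

Level 0: Tunis
Level 1: Bogota, Delhi, Dubai, Milan
Level 2: Accra, Hanoi, Lagos, Rabat, Riga, Seoul
Level 3: Doha, Kyoto, Porto, Vilnius
Level 4: Sofia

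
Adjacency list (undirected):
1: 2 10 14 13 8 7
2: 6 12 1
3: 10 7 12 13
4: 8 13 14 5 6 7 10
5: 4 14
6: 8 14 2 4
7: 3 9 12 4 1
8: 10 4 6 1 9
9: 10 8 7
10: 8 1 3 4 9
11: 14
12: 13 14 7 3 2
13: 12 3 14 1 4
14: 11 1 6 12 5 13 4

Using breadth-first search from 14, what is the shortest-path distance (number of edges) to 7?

2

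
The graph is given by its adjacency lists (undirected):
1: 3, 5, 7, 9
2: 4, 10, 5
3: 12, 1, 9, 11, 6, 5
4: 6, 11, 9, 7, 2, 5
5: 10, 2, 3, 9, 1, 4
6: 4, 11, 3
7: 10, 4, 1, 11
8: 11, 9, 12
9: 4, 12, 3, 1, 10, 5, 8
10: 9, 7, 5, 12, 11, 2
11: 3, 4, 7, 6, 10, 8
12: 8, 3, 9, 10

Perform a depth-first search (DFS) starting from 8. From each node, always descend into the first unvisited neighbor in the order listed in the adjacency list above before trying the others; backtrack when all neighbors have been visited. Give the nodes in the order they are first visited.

8, 11, 3, 12, 9, 4, 6, 7, 10, 5, 2, 1

Visit 8
8 → 11
11 → 3
3 → 12
12 → 9
9 → 4
4 → 6
4 → 7
7 → 10
10 → 5
5 → 2
5 → 1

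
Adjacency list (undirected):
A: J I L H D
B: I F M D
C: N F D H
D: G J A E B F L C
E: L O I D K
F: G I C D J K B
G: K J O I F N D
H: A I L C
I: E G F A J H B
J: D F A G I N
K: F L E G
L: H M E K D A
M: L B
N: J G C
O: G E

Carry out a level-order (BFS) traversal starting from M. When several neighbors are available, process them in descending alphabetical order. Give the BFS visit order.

M -> L -> B -> K -> H -> E -> D -> A -> I -> F -> G -> C -> O -> J -> N

Visit M; enqueue L, B → queue [L, B]
Visit L; enqueue K, H, E, D, A → queue [B, K, H, E, D, A]
Visit B; enqueue I, F → queue [K, H, E, D, A, I, F]
Visit K; enqueue G → queue [H, E, D, A, I, F, G]
Visit H; enqueue C → queue [E, D, A, I, F, G, C]
Visit E; enqueue O → queue [D, A, I, F, G, C, O]
Visit D; enqueue J → queue [A, I, F, G, C, O, J]
Visit A → queue [I, F, G, C, O, J]
Visit I → queue [F, G, C, O, J]
Visit F → queue [G, C, O, J]
Visit G; enqueue N → queue [C, O, J, N]
Visit C → queue [O, J, N]
Visit O → queue [J, N]
Visit J → queue [N]
Visit N → queue []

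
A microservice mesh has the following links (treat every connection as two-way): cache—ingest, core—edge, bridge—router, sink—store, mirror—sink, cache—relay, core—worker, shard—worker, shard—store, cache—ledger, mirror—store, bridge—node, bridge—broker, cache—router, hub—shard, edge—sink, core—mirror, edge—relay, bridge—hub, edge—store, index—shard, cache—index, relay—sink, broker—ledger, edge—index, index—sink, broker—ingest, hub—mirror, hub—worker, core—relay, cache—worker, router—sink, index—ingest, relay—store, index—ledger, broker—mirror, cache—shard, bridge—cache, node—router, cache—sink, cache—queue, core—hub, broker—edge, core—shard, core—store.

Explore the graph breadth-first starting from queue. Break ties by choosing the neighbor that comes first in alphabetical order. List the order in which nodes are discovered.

queue, cache, bridge, index, ingest, ledger, relay, router, shard, sink, worker, broker, hub, node, edge, core, store, mirror

Visit queue; enqueue cache → queue [cache]
Visit cache; enqueue bridge, index, ingest, ledger, relay, router, shard, sink, worker → queue [bridge, index, ingest, ledger, relay, router, shard, sink, worker]
Visit bridge; enqueue broker, hub, node → queue [index, ingest, ledger, relay, router, shard, sink, worker, broker, hub, node]
Visit index; enqueue edge → queue [ingest, ledger, relay, router, shard, sink, worker, broker, hub, node, edge]
Visit ingest → queue [ledger, relay, router, shard, sink, worker, broker, hub, node, edge]
Visit ledger → queue [relay, router, shard, sink, worker, broker, hub, node, edge]
Visit relay; enqueue core, store → queue [router, shard, sink, worker, broker, hub, node, edge, core, store]
Visit router → queue [shard, sink, worker, broker, hub, node, edge, core, store]
Visit shard → queue [sink, worker, broker, hub, node, edge, core, store]
Visit sink; enqueue mirror → queue [worker, broker, hub, node, edge, core, store, mirror]
Visit worker → queue [broker, hub, node, edge, core, store, mirror]
Visit broker → queue [hub, node, edge, core, store, mirror]
Visit hub → queue [node, edge, core, store, mirror]
Visit node → queue [edge, core, store, mirror]
Visit edge → queue [core, store, mirror]
Visit core → queue [store, mirror]
Visit store → queue [mirror]
Visit mirror → queue []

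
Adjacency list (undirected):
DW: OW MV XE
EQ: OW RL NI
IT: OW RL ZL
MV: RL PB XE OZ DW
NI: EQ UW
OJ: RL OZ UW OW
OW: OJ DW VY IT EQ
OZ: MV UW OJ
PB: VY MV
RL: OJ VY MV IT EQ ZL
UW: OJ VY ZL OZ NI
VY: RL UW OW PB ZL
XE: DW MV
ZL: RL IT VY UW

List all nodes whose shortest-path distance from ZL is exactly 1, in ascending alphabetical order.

Level 0: ZL
Level 1: IT, RL, UW, VY
Level 2: EQ, MV, NI, OJ, OW, OZ, PB
Level 3: DW, XE

IT, RL, UW, VY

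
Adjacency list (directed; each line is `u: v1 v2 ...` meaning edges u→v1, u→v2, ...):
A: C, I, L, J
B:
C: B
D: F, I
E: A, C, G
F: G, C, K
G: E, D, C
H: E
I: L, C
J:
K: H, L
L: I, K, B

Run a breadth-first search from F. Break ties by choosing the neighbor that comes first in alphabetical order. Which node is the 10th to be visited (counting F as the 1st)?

Visit F; enqueue C, G, K → queue [C, G, K]
Visit C; enqueue B → queue [G, K, B]
Visit G; enqueue D, E → queue [K, B, D, E]
Visit K; enqueue H, L → queue [B, D, E, H, L]
Visit B → queue [D, E, H, L]
Visit D; enqueue I → queue [E, H, L, I]
Visit E; enqueue A → queue [H, L, I, A]
Visit H → queue [L, I, A]
Visit L → queue [I, A]
Visit I → queue [A]
Visit A; enqueue J → queue [J]
Visit J → queue []

Visit order: F, C, G, K, B, D, E, H, L, I, A, J

I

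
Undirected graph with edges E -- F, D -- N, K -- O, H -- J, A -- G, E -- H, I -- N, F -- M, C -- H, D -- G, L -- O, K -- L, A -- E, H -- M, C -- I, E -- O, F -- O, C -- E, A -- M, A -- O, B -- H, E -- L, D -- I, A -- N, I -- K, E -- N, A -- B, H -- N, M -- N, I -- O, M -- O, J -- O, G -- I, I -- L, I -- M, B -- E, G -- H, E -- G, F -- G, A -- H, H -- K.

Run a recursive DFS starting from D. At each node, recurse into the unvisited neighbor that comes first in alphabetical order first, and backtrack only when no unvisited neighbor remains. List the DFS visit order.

D G A B E C H J O F M I K L N

Visit D
D → G
G → A
A → B
B → E
E → C
C → H
H → J
J → O
O → F
F → M
M → I
I → K
K → L
I → N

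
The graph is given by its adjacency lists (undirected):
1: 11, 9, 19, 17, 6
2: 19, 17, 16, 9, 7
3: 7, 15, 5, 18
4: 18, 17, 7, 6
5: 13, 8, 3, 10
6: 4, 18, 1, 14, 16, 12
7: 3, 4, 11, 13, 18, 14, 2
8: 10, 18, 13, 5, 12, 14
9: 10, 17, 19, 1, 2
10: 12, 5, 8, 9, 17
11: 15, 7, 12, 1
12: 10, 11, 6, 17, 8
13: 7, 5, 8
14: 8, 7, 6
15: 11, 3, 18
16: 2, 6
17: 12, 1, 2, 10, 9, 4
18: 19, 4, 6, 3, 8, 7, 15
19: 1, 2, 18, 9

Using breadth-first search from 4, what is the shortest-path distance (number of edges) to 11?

2

Level 0: 4
Level 1: 6, 7, 17, 18
Level 2: 1, 2, 3, 8, 9, 10, 11, 12, 13, 14, 15, 16, 19
Level 3: 5
11 first appears at level 2.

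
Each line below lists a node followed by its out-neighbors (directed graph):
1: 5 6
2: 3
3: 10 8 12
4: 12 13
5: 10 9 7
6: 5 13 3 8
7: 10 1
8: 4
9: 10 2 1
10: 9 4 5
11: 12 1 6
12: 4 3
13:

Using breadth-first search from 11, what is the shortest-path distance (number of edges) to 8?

Level 0: 11
Level 1: 1, 6, 12
Level 2: 3, 4, 5, 8, 13
Level 3: 7, 9, 10
Level 4: 2
8 first appears at level 2.

2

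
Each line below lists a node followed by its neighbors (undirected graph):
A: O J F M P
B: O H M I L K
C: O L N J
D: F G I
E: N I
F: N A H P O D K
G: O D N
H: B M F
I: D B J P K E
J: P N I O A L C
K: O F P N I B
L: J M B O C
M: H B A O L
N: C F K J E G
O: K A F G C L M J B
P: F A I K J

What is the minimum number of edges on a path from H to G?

3

Level 0: H
Level 1: B, F, M
Level 2: A, D, I, K, L, N, O, P
Level 3: C, E, G, J
G first appears at level 3.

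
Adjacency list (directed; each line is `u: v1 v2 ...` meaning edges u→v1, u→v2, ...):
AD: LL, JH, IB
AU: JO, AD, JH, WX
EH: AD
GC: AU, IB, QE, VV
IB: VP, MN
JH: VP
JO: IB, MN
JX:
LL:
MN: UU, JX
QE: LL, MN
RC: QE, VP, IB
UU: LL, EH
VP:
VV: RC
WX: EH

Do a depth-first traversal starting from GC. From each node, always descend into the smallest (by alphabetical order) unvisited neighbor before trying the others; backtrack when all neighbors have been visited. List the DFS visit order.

Visit GC
GC → AU
AU → AD
AD → IB
IB → MN
MN → JX
MN → UU
UU → EH
UU → LL
IB → VP
AD → JH
AU → JO
AU → WX
GC → QE
GC → VV
VV → RC

GC -> AU -> AD -> IB -> MN -> JX -> UU -> EH -> LL -> VP -> JH -> JO -> WX -> QE -> VV -> RC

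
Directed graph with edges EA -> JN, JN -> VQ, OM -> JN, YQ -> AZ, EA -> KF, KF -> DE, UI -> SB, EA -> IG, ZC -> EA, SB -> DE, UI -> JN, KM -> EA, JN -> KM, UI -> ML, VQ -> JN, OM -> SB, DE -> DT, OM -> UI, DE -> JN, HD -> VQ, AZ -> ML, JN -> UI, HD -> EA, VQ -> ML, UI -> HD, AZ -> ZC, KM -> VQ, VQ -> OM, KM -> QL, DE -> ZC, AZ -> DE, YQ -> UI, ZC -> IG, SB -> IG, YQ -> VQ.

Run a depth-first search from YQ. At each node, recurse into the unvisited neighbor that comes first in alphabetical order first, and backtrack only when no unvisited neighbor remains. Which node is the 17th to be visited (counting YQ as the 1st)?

Visit YQ
YQ → AZ
AZ → DE
DE → DT
DE → JN
JN → KM
KM → EA
EA → IG
EA → KF
KM → QL
KM → VQ
VQ → ML
VQ → OM
OM → SB
OM → UI
UI → HD
DE → ZC

Visit order: YQ, AZ, DE, DT, JN, KM, EA, IG, KF, QL, VQ, ML, OM, SB, UI, HD, ZC

ZC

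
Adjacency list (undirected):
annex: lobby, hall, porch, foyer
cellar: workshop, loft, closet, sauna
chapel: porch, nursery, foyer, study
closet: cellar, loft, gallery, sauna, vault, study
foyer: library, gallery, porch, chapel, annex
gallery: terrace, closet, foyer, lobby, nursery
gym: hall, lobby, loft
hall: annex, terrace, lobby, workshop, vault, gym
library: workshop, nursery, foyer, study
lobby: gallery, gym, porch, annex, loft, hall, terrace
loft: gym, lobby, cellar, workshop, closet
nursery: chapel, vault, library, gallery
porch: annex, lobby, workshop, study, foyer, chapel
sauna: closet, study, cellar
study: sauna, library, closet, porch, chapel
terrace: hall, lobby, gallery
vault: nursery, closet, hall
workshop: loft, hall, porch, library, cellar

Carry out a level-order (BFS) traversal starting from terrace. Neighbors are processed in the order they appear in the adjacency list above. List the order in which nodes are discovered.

terrace, hall, lobby, gallery, annex, workshop, vault, gym, porch, loft, closet, foyer, nursery, library, cellar, study, chapel, sauna

Visit terrace; enqueue hall, lobby, gallery → queue [hall, lobby, gallery]
Visit hall; enqueue annex, workshop, vault, gym → queue [lobby, gallery, annex, workshop, vault, gym]
Visit lobby; enqueue porch, loft → queue [gallery, annex, workshop, vault, gym, porch, loft]
Visit gallery; enqueue closet, foyer, nursery → queue [annex, workshop, vault, gym, porch, loft, closet, foyer, nursery]
Visit annex → queue [workshop, vault, gym, porch, loft, closet, foyer, nursery]
Visit workshop; enqueue library, cellar → queue [vault, gym, porch, loft, closet, foyer, nursery, library, cellar]
Visit vault → queue [gym, porch, loft, closet, foyer, nursery, library, cellar]
Visit gym → queue [porch, loft, closet, foyer, nursery, library, cellar]
Visit porch; enqueue study, chapel → queue [loft, closet, foyer, nursery, library, cellar, study, chapel]
Visit loft → queue [closet, foyer, nursery, library, cellar, study, chapel]
Visit closet; enqueue sauna → queue [foyer, nursery, library, cellar, study, chapel, sauna]
Visit foyer → queue [nursery, library, cellar, study, chapel, sauna]
Visit nursery → queue [library, cellar, study, chapel, sauna]
Visit library → queue [cellar, study, chapel, sauna]
Visit cellar → queue [study, chapel, sauna]
Visit study → queue [chapel, sauna]
Visit chapel → queue [sauna]
Visit sauna → queue []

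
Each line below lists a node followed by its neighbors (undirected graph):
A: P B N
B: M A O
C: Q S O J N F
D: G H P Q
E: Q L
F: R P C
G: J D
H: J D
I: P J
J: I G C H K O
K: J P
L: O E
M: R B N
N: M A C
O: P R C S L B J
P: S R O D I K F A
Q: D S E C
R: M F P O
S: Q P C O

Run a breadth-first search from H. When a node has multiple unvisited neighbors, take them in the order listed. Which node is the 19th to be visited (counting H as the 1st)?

Visit H; enqueue J, D → queue [J, D]
Visit J; enqueue I, G, C, K, O → queue [D, I, G, C, K, O]
Visit D; enqueue P, Q → queue [I, G, C, K, O, P, Q]
Visit I → queue [G, C, K, O, P, Q]
Visit G → queue [C, K, O, P, Q]
Visit C; enqueue S, N, F → queue [K, O, P, Q, S, N, F]
Visit K → queue [O, P, Q, S, N, F]
Visit O; enqueue R, L, B → queue [P, Q, S, N, F, R, L, B]
Visit P; enqueue A → queue [Q, S, N, F, R, L, B, A]
Visit Q; enqueue E → queue [S, N, F, R, L, B, A, E]
Visit S → queue [N, F, R, L, B, A, E]
Visit N; enqueue M → queue [F, R, L, B, A, E, M]
Visit F → queue [R, L, B, A, E, M]
Visit R → queue [L, B, A, E, M]
Visit L → queue [B, A, E, M]
Visit B → queue [A, E, M]
Visit A → queue [E, M]
Visit E → queue [M]
Visit M → queue []

Visit order: H, J, D, I, G, C, K, O, P, Q, S, N, F, R, L, B, A, E, M

M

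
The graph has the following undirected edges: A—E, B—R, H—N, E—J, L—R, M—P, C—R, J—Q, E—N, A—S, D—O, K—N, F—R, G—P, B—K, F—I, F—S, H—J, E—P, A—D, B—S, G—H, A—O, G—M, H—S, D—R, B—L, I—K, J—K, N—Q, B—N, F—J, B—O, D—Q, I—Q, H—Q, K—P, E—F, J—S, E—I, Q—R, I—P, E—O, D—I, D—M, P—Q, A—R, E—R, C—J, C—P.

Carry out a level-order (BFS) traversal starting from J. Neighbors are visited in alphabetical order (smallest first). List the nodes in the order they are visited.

J C E F H K Q S P R A I N O G B D M L

Visit J; enqueue C, E, F, H, K, Q, S → queue [C, E, F, H, K, Q, S]
Visit C; enqueue P, R → queue [E, F, H, K, Q, S, P, R]
Visit E; enqueue A, I, N, O → queue [F, H, K, Q, S, P, R, A, I, N, O]
Visit F → queue [H, K, Q, S, P, R, A, I, N, O]
Visit H; enqueue G → queue [K, Q, S, P, R, A, I, N, O, G]
Visit K; enqueue B → queue [Q, S, P, R, A, I, N, O, G, B]
Visit Q; enqueue D → queue [S, P, R, A, I, N, O, G, B, D]
Visit S → queue [P, R, A, I, N, O, G, B, D]
Visit P; enqueue M → queue [R, A, I, N, O, G, B, D, M]
Visit R; enqueue L → queue [A, I, N, O, G, B, D, M, L]
Visit A → queue [I, N, O, G, B, D, M, L]
Visit I → queue [N, O, G, B, D, M, L]
Visit N → queue [O, G, B, D, M, L]
Visit O → queue [G, B, D, M, L]
Visit G → queue [B, D, M, L]
Visit B → queue [D, M, L]
Visit D → queue [M, L]
Visit M → queue [L]
Visit L → queue []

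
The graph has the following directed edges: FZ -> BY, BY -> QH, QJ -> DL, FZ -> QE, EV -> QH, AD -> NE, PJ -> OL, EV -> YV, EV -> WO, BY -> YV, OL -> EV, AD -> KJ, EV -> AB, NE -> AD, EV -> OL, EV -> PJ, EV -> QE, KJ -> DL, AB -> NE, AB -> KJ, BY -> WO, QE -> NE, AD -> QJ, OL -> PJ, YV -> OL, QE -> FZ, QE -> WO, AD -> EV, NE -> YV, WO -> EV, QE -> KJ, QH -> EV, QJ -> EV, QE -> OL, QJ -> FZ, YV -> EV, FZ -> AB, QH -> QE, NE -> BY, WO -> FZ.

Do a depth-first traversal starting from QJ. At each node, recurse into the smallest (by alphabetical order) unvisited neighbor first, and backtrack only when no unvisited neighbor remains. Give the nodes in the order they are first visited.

QJ -> DL -> EV -> AB -> KJ -> NE -> AD -> BY -> QH -> QE -> FZ -> OL -> PJ -> WO -> YV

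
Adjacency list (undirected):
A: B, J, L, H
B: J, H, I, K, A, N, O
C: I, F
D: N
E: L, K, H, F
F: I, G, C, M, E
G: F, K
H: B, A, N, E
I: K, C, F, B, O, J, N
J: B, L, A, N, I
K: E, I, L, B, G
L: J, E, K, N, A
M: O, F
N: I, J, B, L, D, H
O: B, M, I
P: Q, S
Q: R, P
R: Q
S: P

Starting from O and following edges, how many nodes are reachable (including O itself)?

BFS from O visits: O, B, M, I, J, H, K, A, N, F, C, L, E, G, D
Reachable nodes: 15 of 19 total.

15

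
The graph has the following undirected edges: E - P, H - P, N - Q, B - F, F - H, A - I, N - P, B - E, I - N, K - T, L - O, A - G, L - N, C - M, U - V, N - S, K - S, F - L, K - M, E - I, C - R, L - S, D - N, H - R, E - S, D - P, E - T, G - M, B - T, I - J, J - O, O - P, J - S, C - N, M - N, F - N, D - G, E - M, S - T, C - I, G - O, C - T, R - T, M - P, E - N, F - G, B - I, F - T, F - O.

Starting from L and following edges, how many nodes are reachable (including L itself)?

BFS from L visits: L, S, O, N, F, T, K, J, E, P, G, Q, M, I, D, C, H, B, R, A
Reachable nodes: 20 of 22 total.

20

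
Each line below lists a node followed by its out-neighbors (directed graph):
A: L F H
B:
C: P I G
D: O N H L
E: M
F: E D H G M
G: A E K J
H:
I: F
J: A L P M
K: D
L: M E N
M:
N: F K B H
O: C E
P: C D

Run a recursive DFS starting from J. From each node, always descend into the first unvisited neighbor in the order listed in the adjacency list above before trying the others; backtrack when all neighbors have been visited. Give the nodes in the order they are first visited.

Visit J
J → A
A → L
L → M
L → E
L → N
N → F
F → D
D → O
O → C
C → P
C → I
C → G
G → K
D → H
N → B

J -> A -> L -> M -> E -> N -> F -> D -> O -> C -> P -> I -> G -> K -> H -> B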